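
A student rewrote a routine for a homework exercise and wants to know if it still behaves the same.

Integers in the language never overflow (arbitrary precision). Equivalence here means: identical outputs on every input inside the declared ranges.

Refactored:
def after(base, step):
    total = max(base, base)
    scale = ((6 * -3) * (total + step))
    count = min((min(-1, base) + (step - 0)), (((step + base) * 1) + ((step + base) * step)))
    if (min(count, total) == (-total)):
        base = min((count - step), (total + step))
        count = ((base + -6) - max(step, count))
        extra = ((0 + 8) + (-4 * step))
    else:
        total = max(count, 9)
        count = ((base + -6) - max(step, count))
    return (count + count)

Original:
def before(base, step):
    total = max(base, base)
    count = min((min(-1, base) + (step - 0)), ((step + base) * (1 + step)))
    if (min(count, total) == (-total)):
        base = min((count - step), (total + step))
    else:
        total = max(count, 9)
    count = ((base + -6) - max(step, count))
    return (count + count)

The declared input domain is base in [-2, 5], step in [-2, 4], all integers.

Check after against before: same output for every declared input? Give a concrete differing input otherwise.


The two are interchangeable: min/max/abs usage differs, and statement counts differ, and arithmetic usage differs, and local variable names differ, and constant usage differs, and every declared input agrees.
Spot check at base=4, step=4 — before: total := 4 | count := 3 | (min(count, total) == (-total)): false | total := 9 | count := -6 | result -12. after: total := 4 | scale := -144 | count := 3 | (min(count, total) == (-total)): false | total := 9 | count := -6 | result -12. Both give -12.
Checked all 56 inputs in the declared domain: the outputs agree on every one.
verdict: equivalent


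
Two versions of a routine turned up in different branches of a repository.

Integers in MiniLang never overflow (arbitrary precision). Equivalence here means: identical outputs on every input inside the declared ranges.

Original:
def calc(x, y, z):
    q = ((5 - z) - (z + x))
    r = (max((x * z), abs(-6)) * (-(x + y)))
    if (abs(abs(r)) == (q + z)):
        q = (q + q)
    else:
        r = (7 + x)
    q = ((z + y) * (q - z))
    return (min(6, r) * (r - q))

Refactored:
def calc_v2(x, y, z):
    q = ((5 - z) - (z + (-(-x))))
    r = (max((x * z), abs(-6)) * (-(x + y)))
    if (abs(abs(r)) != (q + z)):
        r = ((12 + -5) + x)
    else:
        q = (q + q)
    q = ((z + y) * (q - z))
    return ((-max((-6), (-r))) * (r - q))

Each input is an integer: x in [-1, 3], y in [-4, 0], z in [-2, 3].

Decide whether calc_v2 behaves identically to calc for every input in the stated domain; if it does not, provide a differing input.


Comparing the listings, the differences include: min/max/abs usage differs; also constant usage differs; also comparison usage differs; also arithmetic usage differs.
Spot check at x=0, y=-3, z=2 — calc: q becomes 1; next r becomes 18; next (abs(abs(r)) == (q + z)) evaluates to false; next r becomes 7; next q becomes 1; next final value 36. calc_v2: q becomes 1; next r becomes 18; next (abs(abs(r)) != (q + z)) evaluates to true; next r becomes 7; next q becomes 1; next final value 36. Both give 36.
Checked all 150 inputs in the declared domain: the outputs agree on every one.
verdict: equivalent


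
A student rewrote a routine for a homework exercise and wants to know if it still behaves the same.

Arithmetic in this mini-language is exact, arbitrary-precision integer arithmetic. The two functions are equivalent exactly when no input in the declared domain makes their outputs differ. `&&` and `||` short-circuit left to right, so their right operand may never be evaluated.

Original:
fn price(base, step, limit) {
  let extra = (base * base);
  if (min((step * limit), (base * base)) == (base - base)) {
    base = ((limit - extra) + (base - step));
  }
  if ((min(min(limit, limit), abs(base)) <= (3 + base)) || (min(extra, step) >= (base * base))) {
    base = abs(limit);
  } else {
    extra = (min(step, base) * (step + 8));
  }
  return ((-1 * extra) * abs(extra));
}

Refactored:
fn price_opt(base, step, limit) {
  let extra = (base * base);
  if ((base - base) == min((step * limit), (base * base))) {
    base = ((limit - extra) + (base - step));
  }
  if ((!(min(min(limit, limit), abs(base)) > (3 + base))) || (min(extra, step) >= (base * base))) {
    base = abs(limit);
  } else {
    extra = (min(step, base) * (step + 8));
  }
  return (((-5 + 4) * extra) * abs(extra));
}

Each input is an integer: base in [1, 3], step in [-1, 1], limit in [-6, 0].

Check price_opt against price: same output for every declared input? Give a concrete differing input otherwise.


Comparing the listings, the differences include: comparison usage differs; also constant usage differs; also boolean connective usage differs; also arithmetic usage differs.
Tracing base=3, step=0, limit=-4: price: extra becomes 9; next (min((step * limit), (base * base)) == (base - base)) evaluates to true; next base becomes -10; next ((min(min(limit, limit), abs(base)) <= (3 + base)) || (min(extra, step) >= (base * base))) evaluates to false; next extra becomes -80; next final value 6400 | price_opt: extra becomes 9; next ((base - base) == min((step * limit), (base * base))) evaluates to true; next base becomes -10; next ((!(min(min(limit, limit), abs(base)) > (3 + base))) || (min(extra, step) >= (base * base))) evaluates to false; next extra becomes -80; next final value 6400 — matching result 6400.
Across all 63 domain points the two functions coincide.
verdict: equivalent


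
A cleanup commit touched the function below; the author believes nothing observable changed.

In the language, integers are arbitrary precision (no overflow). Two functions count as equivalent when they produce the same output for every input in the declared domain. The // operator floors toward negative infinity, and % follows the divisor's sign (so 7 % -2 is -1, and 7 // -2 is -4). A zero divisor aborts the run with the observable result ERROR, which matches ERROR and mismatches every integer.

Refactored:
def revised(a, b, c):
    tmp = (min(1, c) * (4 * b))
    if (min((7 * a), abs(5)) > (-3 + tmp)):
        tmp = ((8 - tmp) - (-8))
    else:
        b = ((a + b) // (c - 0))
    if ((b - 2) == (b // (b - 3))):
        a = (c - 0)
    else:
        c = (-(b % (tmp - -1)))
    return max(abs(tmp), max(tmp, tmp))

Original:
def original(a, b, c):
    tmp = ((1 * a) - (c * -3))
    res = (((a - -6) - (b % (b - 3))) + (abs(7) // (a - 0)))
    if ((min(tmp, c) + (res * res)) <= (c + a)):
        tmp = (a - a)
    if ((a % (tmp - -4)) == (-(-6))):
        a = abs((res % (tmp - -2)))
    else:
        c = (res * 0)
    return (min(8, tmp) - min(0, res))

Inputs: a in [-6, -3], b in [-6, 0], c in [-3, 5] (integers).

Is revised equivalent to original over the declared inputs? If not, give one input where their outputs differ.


On input a=-6, b=-6, c=-3, original returns -15 while revised returns 72.
verdict: not equivalent; witness: a=-6, b=-6, c=-3


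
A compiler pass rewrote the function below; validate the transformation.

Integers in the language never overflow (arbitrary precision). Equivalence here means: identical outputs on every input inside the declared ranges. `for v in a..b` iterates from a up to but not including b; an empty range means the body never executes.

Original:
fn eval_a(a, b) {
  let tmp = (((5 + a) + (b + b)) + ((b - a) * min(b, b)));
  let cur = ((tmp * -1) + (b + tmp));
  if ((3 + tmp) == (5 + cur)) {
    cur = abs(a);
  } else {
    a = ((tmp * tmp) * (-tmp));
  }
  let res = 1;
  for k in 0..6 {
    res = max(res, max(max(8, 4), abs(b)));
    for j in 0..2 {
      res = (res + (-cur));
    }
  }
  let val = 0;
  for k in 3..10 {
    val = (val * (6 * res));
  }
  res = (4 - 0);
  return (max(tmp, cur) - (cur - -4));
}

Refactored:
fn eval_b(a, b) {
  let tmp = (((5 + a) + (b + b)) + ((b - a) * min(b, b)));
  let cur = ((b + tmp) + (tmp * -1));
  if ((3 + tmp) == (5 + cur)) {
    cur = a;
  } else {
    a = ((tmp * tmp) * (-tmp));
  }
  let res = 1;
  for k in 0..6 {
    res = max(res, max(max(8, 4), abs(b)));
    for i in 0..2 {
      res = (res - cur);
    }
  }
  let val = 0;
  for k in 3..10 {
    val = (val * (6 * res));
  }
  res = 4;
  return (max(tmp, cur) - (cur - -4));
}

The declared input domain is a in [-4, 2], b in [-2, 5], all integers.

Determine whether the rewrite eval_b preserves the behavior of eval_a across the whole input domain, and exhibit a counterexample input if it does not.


Run the pair on a=-3, b=0.
eval_a: tmp=2, then cur=0, then ((3 + tmp) == (5 + cur)) is true, then cur=3, then res=1, then (k=0), then res=8, then (j=0), then res=5, then (j=1), then res=2, then (k=1), then res=8, then (j=0), then res=5, then (j=1), then res=2, then (k=2), then res=8, then (j=0), then res=5, then (j=1), then res=2, then (k=3), then res=8, then (j=0), then res=5, then (j=1), then res=2, then (k=4), then res=8, then (j=0), then res=5, then (j=1), then res=2, then (k=5), then res=8, then (j=0), then res=5, then (j=1), then res=2, then val=0, then (k=3), then val=0, then (k=4), then val=0, then (k=5), then val=0, then (k=6), then val=0, then (k=7), then val=0, then (k=8), then val=0, then (k=9), then val=0, then res=4, then returns -4
eval_b: tmp=2, then cur=0, then ((3 + tmp) == (5 + cur)) is true, then cur=-3, then res=1, then (k=0), then res=8, then (i=0), then res=11, then (i=1), then res=14, then (k=1), then res=14, then (i=0), then res=17, then (i=1), then res=20, then (k=2), then res=20, then (i=0), then res=23, then (i=1), then res=26, then (k=3), then res=26, then (i=0), then res=29, then (i=1), then res=32, then (k=4), then res=32, then (i=0), then res=35, then (i=1), then res=38, then (k=5), then res=38, then (i=0), then res=41, then (i=1), then res=44, then val=0, then (k=3), then val=0, then (k=4), then val=0, then (k=5), then val=0, then (k=6), then val=0, then (k=7), then val=0, then (k=8), then val=0, then (k=9), then val=0, then res=4, then returns 1
-4 against 1: the behavior changed.
verdict: not equivalent; witness: a=-3, b=0


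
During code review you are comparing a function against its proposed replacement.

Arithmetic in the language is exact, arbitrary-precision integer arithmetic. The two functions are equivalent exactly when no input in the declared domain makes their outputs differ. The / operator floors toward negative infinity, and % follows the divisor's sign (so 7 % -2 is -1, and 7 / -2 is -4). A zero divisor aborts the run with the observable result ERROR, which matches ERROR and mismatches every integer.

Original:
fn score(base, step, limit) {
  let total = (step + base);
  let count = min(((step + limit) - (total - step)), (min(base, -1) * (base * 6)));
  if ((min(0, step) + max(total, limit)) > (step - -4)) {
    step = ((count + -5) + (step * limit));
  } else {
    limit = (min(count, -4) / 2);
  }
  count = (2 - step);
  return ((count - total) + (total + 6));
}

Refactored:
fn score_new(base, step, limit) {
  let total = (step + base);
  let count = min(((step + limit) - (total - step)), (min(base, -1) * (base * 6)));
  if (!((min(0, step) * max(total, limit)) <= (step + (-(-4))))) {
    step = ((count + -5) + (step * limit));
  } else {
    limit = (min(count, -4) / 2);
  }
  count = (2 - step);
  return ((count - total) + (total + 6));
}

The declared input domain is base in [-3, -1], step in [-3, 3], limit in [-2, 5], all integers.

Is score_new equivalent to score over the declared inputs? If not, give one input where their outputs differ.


Consider the input base=-3, step=-3, limit=-2.
score: total becomes -6; next count becomes -2; next ((min(0, step) + max(total, limit)) > (step - -4)) evaluates to false; next limit becomes -2; next count becomes 5; next final value 11
score_new: total becomes -6; next count becomes -2; next (!((min(0, step) * max(total, limit)) <= (step + (-(-4))))) evaluates to true; next step becomes -1; next count becomes 3; next final value 9
11 != 9, so the rewrite changes behavior.
verdict: not equivalent; witness: base=-3, step=-3, limit=-2


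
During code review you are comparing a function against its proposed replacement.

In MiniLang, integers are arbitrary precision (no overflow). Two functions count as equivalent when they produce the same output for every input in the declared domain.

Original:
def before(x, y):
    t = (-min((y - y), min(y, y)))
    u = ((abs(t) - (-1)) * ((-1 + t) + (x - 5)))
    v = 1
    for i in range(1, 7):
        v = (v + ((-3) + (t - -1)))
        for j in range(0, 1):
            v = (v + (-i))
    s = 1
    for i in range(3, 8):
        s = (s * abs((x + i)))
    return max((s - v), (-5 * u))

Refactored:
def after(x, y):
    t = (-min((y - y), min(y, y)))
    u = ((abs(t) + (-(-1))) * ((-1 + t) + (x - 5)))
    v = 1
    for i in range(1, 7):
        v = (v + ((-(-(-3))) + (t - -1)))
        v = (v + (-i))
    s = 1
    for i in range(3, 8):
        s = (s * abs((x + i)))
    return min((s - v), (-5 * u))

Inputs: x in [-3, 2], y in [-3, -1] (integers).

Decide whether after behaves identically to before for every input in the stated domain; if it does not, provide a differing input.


There is a counterexample at x=-3, y=-3: 120 on one side, 14 on the other.
before: t becomes 3; next u becomes -24; next v becomes 1; next at i=1:; next v becomes 2; next at j=0:; next v becomes 1; next at i=2:; next v becomes 2; next at j=0:; next v becomes 0; next at i=3:; next v becomes 1; next at j=0:; next v becomes -2; next at i=4:; next v becomes -1; next at j=0:; next v becomes -5; next at i=5:; next v becomes -4; next at j=0:; next v becomes -9; next at i=6:; next v becomes -8; next at j=0:; next v becomes -14; next s becomes 1; next at i=3:; next s becomes 0; next at i=4:; next s becomes 0; next at i=5:; next s becomes 0; next at i=6:; next s becomes 0; next at i=7:; next s becomes 0; next final value 120
after: t becomes 3; next u becomes -24; next v becomes 1; next at i=1:; next v becomes 2; next v becomes 1; next at i=2:; next v becomes 2; next v becomes 0; next at i=3:; next v becomes 1; next v becomes -2; next at i=4:; next v becomes -1; next v becomes -5; next at i=5:; next v becomes -4; next v becomes -9; next at i=6:; next v becomes -8; next v becomes -14; next s becomes 1; next at i=3:; next s becomes 0; next at i=4:; next s becomes 0; next at i=5:; next s becomes 0; next at i=6:; next s becomes 0; next at i=7:; next s becomes 0; next final value 14
verdict: not equivalent; witness: x=-3, y=-3


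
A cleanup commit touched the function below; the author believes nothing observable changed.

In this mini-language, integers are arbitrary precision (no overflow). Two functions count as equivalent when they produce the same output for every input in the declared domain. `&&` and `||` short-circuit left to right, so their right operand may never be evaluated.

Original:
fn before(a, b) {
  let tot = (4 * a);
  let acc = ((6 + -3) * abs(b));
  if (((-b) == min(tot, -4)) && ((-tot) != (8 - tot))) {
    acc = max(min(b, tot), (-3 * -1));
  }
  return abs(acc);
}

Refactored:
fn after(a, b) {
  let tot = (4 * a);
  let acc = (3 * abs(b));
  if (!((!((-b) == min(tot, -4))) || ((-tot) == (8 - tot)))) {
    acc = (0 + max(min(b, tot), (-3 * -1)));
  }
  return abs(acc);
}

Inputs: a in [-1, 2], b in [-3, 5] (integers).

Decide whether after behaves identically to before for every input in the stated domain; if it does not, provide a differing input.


Although constant usage differs; also boolean connective usage differs; also comparison usage differs, 36/36 inputs agree.
verdict: equivalent


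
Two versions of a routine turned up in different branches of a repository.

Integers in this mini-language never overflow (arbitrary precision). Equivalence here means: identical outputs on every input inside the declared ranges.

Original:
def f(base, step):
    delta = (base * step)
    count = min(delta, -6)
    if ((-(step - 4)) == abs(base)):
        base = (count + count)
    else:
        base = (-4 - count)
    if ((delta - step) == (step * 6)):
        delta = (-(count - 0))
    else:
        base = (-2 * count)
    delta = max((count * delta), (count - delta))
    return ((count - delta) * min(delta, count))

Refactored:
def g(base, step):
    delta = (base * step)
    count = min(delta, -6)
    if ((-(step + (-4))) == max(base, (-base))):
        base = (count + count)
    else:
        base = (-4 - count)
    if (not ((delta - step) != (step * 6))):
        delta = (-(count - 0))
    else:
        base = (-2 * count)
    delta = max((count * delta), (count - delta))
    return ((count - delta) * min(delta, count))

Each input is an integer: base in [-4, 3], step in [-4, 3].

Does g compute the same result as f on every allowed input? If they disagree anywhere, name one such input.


Changes here: comparison usage differs; also boolean connective usage differs; also arithmetic usage differs; also min/max/abs usage differs; the full 64-point sweep finds no disagreement.
verdict: equivalent


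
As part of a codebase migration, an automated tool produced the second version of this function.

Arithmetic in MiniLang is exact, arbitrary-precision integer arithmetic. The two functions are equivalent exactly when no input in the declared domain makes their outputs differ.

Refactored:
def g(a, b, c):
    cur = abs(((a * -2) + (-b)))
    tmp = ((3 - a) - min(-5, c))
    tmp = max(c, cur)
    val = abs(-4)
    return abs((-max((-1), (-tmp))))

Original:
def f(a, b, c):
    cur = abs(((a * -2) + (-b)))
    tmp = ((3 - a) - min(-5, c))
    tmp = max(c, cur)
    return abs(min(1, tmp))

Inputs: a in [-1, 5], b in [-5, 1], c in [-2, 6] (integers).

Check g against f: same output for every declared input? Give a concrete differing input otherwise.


Equivalent — the differences include local variable names differ, min/max/abs usage differs, statement counts differ, constant usage differs, yet no declared input distinguishes the two.
Tracing a=-1, b=-1, c=1: f: cur = 3; tmp = 9; tmp = 3; return 1 | g: cur = 3; tmp = 9; tmp = 3; val = 4; return 1 — matching result 1.
Checked all 441 inputs in the declared domain: the outputs agree on every one.
verdict: equivalent


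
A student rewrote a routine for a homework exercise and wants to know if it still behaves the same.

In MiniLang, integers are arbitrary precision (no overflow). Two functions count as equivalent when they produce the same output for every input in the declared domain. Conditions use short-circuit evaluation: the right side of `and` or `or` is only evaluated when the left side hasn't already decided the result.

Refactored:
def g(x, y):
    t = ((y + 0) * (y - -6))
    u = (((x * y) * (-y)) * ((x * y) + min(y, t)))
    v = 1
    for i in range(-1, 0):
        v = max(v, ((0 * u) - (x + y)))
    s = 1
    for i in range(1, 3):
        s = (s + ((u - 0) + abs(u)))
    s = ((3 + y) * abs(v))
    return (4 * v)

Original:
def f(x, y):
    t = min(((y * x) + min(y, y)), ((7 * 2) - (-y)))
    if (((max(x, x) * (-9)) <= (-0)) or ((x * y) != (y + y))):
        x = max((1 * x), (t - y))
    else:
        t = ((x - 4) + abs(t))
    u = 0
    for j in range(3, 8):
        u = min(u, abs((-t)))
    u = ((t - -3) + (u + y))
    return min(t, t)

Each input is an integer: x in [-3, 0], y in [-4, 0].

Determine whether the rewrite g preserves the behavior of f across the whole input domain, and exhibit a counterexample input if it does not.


Consider the input x=-3, y=-4.
f: t=8, then (((max(x, x) * (-9)) <= (-0)) or ((x * y) != (y + y))) is true, then x=12, then u=0, then (j=3), then u=0, then (j=4), then u=0, then (j=5), then u=0, then (j=6), then u=0, then (j=7), then u=0, then u=7, then returns 8
g: t=-8, then u=192, then v=1, then (i=-1), then v=7, then s=1, then (i=1), then s=385, then (i=2), then s=769, then s=-7, then returns 28
8 vs 28 — the two versions disagree here.
verdict: not equivalent; witness: x=-3, y=-4


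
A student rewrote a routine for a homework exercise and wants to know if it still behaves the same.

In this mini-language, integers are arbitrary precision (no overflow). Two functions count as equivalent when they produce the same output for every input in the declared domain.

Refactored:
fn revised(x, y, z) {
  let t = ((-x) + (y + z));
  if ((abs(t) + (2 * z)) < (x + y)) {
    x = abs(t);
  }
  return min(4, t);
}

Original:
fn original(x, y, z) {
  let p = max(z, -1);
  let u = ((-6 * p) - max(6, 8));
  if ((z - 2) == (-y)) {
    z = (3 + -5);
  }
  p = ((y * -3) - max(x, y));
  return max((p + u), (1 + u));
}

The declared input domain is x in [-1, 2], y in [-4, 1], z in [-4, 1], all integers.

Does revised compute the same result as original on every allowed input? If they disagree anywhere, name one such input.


Run the pair on x=-1, y=-4, z=-4.
original: p becomes -1; next u becomes -2; next ((z - 2) == (-y)) evaluates to false; next p becomes 13; next final value 11
revised: t becomes -7; next ((abs(t) + (2 * z)) < (x + y)) evaluates to false; next final value -7
11 vs -7 — the two versions disagree here.
verdict: not equivalent; witness: x=-1, y=-4, z=-4


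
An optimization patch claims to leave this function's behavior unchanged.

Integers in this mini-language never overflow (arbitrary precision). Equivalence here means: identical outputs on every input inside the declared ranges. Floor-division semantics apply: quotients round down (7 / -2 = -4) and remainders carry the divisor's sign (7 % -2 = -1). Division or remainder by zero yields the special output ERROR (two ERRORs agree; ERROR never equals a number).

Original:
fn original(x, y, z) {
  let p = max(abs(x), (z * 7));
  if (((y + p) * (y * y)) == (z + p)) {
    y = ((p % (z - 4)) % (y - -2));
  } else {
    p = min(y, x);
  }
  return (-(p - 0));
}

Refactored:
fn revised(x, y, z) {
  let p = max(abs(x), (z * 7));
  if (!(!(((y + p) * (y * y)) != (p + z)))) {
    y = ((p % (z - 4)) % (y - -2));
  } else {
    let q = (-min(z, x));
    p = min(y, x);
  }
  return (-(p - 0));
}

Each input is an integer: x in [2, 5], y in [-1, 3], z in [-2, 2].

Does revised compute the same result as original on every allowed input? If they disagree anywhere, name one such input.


At x=2, y=-1, z=-2: original gives 1, revised gives -2.
verdict: not equivalent; witness: x=2, y=-1, z=-2


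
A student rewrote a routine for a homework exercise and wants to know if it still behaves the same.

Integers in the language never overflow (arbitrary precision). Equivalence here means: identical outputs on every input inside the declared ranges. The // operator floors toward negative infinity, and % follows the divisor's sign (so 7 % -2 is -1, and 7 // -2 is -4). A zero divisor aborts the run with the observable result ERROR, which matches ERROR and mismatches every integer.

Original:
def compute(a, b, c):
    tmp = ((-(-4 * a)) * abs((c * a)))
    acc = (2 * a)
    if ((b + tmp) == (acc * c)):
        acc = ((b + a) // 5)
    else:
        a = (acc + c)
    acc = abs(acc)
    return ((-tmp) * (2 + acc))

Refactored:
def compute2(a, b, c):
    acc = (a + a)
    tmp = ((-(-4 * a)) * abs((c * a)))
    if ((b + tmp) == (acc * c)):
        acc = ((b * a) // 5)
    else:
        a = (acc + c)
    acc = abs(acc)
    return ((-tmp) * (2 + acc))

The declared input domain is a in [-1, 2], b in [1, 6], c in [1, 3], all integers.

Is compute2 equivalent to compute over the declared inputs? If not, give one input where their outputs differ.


Take a=-1, b=2, c=1.
compute: tmp := -4 | acc := -2 | ((b + tmp) == (acc * c)): true | acc := 0 | acc := 0 | result 8
compute2: acc := -2 | tmp := -4 | ((b + tmp) == (acc * c)): true | acc := -1 | acc := 1 | result 12
8 and 12 differ, so these are not the same function on this domain.
verdict: not equivalent; witness: a=-1, b=2, c=1


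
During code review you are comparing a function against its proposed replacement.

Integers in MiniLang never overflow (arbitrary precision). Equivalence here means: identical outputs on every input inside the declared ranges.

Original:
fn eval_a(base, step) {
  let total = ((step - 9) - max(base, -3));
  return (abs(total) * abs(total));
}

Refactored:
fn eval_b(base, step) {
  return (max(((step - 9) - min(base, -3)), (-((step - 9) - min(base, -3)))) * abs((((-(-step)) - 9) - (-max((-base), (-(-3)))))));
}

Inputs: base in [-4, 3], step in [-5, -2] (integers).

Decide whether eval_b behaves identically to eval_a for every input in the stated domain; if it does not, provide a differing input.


base=-4, step=-5 yields 121 from eval_a but 100 from eval_b.
verdict: not equivalent; witness: base=-4, step=-5


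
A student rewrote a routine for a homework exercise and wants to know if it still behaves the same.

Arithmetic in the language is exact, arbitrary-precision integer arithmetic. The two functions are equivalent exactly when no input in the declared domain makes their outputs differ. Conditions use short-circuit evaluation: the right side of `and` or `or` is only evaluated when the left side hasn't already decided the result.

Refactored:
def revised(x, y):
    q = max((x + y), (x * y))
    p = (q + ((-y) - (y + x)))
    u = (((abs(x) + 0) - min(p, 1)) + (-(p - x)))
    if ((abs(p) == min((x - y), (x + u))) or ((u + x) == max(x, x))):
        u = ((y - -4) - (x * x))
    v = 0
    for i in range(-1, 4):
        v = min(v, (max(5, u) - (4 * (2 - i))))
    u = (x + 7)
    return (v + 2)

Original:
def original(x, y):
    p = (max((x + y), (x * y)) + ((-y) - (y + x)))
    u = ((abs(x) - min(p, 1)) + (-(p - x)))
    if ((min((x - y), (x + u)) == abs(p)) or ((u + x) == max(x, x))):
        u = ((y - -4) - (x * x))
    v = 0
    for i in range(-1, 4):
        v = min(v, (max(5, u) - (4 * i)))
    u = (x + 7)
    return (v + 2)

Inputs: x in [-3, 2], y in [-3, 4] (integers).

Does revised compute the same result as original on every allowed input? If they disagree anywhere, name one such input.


The two are interchangeable: constant usage differs, and local variable names differ, and statement counts differ, and arithmetic usage differs, and every declared input agrees.
Tracing x=2, y=-1: original: p = 1; u = 2; ((min((x - y), (x + u)) == abs(p)) or ((u + x) == max(x, x))) -> false; v = 0; [i=-1]; v = 0; [i=0]; v = 0; [i=1]; v = 0; [i=2]; v = -3; [i=3]; v = -7; u = 9; return -5 | revised: q = 1; p = 1; u = 2; ((abs(p) == min((x - y), (x + u))) or ((u + x) == max(x, x))) -> false; v = 0; [i=-1]; v = -7; [i=0]; v = -7; [i=1]; v = -7; [i=2]; v = -7; [i=3]; v = -7; u = 9; return -5 — matching result -5.
Every one of the 48 inputs gives matching results.
verdict: equivalent


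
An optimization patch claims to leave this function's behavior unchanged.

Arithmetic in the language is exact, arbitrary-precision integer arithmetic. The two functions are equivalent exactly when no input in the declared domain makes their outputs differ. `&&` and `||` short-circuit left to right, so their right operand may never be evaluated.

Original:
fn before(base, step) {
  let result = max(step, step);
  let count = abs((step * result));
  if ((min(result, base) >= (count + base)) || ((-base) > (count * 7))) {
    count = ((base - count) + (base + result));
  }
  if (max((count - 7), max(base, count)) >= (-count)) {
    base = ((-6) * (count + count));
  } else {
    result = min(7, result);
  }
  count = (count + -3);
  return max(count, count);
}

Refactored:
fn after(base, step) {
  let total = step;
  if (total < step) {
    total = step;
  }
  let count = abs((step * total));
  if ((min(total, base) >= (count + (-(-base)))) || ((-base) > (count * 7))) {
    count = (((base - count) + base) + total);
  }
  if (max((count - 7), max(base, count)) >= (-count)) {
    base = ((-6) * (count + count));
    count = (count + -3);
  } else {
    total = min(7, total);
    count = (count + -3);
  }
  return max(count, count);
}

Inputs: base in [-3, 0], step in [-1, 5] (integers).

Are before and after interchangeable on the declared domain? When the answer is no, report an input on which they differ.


Differences: comparison usage differs, plus min/max/abs usage differs, plus arithmetic usage differs, plus branching structure differs, plus constant usage differs, plus statement counts differ, plus local variable names differ — yet all 28 inputs agree.
verdict: equivalent


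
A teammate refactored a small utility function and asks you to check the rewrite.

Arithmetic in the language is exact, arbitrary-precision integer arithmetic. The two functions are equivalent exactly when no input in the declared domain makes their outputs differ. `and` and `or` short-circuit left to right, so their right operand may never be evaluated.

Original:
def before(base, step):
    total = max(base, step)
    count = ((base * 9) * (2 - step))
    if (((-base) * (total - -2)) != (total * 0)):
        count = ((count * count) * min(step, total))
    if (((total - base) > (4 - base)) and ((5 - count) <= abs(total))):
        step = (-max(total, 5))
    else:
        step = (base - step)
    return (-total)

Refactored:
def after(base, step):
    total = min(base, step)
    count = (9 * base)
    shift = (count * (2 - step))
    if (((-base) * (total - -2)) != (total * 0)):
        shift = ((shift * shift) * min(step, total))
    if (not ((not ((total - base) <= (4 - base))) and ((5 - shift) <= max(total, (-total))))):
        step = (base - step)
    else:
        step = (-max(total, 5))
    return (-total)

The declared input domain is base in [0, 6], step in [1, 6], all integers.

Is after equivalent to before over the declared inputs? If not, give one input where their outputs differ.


Run the pair on base=0, step=1.
before: total=1, then count=0, then (((-base) * (total - -2)) != (total * 0)) is false, then (((total - base) > (4 - base)) and ((5 - count) <= abs(total))) is false, then step=-1, then returns -1
after: total=0, then count=0, then shift=0, then (((-base) * (total - -2)) != (total * 0)) is false, then (not ((not ((total - base) <= (4 - base))) and ((5 - shift) <= max(total, (-total))))) is true, then step=-1, then returns 0
-1 and 0 differ, so these are not the same function on this domain.
verdict: not equivalent; witness: base=0, step=1


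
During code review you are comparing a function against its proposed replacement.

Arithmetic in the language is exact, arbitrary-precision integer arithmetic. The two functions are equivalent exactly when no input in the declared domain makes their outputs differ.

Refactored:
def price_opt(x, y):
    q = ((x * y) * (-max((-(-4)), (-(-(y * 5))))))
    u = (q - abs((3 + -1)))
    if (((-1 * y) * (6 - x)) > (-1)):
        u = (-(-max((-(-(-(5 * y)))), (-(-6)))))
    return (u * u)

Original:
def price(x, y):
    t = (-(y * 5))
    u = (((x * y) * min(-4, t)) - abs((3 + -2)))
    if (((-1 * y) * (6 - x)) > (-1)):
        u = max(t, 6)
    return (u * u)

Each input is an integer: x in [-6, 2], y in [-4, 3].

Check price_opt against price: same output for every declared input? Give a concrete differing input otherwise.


The rewrite breaks on x=-6, y=1, where the results are 841 and 784.
price: t=-5, then u=29, then (((-1 * y) * (6 - x)) > (-1)) is false, then returns 841
price_opt: q=30, then u=28, then (((-1 * y) * (6 - x)) > (-1)) is false, then returns 784
verdict: not equivalent; witness: x=-6, y=1


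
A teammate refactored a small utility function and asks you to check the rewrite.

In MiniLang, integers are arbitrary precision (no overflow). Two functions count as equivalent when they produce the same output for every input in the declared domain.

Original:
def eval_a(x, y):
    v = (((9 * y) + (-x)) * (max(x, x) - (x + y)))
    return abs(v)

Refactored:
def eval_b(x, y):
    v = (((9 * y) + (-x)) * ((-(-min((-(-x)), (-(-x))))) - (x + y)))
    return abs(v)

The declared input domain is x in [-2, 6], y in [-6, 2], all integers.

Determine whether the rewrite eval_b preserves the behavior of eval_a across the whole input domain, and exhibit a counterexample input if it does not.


There is a behavioral-looking edit here, yet the outcome never shifts on this domain.
As a probe, take x=0, y=-6: eval_a runs v becomes -324; next final value 324; eval_b runs v becomes -324; next final value 324; both end at 324.
Sweeping the whole domain (81 inputs) finds no disagreement.
verdict: equivalent


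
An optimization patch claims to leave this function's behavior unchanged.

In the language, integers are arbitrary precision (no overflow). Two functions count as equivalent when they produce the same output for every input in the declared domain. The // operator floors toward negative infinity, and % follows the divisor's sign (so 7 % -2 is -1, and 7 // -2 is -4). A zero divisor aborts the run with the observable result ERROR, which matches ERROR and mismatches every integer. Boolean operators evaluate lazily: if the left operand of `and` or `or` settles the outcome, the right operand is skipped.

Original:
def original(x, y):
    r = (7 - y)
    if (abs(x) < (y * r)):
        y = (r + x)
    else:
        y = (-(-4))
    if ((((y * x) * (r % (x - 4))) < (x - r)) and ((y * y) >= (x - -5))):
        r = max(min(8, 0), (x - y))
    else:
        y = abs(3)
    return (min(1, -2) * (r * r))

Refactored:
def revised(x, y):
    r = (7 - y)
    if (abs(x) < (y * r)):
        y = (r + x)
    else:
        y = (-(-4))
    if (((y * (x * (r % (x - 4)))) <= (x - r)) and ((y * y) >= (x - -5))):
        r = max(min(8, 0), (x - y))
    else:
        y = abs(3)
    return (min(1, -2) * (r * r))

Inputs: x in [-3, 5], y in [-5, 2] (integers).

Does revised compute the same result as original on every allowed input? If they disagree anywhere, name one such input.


x=5, y=2 yields -50 from original but 0 from revised.
verdict: not equivalent; witness: x=5, y=2


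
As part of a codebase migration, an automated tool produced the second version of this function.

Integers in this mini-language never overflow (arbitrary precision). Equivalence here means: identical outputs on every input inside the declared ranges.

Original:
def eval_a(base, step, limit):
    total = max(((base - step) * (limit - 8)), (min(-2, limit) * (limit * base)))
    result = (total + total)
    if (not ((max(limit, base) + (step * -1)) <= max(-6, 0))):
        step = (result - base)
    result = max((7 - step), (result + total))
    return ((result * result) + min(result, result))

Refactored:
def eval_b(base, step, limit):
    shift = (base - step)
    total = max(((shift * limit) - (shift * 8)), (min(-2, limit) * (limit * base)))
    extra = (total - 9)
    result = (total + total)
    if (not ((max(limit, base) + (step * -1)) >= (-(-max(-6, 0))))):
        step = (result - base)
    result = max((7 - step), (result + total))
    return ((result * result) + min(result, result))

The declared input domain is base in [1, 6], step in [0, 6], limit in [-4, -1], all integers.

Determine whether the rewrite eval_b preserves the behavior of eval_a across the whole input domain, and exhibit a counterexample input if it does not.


Run the pair on base=1, step=0, limit=-1.
eval_a: total = 2; result = 4; (not ((max(limit, base) + (step * -1)) <= max(-6, 0))) -> true; step = 3; result = 6; return 42
eval_b: shift = 1; total = 2; extra = -7; result = 4; (not ((max(limit, base) + (step * -1)) >= (-(-max(-6, 0))))) -> false; result = 7; return 56
42 vs 56 — the two versions disagree here.
verdict: not equivalent; witness: base=1, step=0, limit=-1


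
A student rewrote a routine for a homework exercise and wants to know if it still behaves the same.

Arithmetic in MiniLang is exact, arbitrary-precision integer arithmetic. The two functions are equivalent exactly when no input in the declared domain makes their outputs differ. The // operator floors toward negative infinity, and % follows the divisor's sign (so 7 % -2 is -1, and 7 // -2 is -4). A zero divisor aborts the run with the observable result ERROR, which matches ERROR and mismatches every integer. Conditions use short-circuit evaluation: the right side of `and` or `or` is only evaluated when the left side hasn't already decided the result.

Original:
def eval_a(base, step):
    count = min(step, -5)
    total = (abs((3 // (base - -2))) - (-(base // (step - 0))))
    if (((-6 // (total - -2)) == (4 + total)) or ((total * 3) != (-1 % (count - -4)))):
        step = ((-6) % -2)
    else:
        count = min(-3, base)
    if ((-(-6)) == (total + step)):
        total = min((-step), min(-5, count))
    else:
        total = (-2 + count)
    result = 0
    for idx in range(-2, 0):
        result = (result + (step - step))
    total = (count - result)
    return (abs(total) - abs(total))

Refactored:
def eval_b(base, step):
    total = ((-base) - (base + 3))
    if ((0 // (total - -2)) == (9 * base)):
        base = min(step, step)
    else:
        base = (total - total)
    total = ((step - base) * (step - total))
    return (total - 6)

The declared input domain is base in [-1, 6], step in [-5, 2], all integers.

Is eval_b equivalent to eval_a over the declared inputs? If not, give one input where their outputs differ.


base=-1, step=-5 yields 0 from eval_a but 14 from eval_b.
verdict: not equivalent; witness: base=-1, step=-5


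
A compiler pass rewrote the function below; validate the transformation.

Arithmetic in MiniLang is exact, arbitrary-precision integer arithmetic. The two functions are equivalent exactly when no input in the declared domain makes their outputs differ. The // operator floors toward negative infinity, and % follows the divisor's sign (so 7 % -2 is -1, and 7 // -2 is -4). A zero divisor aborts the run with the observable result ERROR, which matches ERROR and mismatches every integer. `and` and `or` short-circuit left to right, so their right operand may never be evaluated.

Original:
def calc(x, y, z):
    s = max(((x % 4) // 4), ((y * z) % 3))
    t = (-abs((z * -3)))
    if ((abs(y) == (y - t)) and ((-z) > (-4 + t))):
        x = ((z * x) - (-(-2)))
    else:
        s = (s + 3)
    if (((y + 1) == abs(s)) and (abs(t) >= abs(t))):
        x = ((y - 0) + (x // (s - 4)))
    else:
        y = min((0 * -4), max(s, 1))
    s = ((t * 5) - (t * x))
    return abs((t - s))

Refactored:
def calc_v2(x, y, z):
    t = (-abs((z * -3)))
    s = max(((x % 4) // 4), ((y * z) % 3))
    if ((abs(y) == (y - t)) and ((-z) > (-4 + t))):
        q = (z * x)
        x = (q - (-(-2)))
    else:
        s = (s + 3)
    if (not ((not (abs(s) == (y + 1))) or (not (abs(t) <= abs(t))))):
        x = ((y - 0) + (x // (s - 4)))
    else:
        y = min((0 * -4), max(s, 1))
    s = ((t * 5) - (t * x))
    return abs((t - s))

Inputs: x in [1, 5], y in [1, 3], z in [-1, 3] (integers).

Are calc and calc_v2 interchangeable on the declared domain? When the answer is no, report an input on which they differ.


The two versions differ — the changes include boolean connective usage differs; and statement counts differ; and local variable names differ; and comparison usage differs.
Tracing x=4, y=2, z=2: calc: s := 1 | t := -6 | ((abs(y) == (y - t)) and ((-z) > (-4 + t))): false | s := 4 | (((y + 1) == abs(s)) and (abs(t) >= abs(t))): false | y := 0 | s := -6 | result 0 | calc_v2: t := -6 | s := 1 | ((abs(y) == (y - t)) and ((-z) > (-4 + t))): false | s := 4 | (not ((not (abs(s) == (y + 1))) or (not (abs(t) <= abs(t))))): false | y := 0 | s := -6 | result 0 — matching result 0.
An exhaustive pass over the 75 declared inputs shows identical outputs.
verdict: equivalent


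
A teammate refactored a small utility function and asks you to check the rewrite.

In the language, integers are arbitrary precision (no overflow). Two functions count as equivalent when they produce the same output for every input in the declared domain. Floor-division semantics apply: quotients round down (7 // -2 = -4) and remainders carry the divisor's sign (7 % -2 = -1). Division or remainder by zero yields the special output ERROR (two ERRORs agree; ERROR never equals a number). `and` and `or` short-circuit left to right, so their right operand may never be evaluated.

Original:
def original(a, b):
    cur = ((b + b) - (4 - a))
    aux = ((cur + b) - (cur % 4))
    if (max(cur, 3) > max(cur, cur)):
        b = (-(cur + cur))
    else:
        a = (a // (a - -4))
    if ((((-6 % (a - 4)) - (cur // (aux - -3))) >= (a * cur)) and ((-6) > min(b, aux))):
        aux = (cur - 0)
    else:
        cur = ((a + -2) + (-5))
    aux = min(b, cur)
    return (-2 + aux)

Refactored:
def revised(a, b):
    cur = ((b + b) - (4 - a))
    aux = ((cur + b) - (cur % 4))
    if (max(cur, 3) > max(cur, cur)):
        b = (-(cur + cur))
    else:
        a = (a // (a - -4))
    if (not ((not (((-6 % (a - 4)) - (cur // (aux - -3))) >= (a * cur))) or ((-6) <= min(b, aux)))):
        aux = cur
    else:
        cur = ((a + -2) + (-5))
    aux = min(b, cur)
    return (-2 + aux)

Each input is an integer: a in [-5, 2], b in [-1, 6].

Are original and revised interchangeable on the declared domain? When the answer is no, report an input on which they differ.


The two versions differ — the changes include comparison usage differs; also constant usage differs; also boolean connective usage differs; also arithmetic usage differs.
One worked example (a=-2, b=1) — original: cur = -4; aux = -3; (max(cur, 3) > max(cur, cur)) -> true; b = 8; division by zero -> ERROR; revised: cur = -4; aux = -3; (max(cur, 3) > max(cur, cur)) -> true; b = 8; division by zero -> ERROR; agreement on ERROR.
An exhaustive pass over the 64 declared inputs shows identical outputs.
verdict: equivalent
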